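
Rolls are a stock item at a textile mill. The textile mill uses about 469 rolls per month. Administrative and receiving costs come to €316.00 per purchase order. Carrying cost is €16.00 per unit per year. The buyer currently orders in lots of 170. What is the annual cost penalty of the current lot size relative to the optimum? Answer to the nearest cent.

Extra cost ≈ €4,277.56 per year

Annual demand D = 469 × 12 = 5,628.
EOQ = √(2DS/H) = √(2 × 5,628 × 316 / 16) ≈ 471.49.
Cost at Q* = (D/Q*)S + (Q*/2)H = √(2DSH) ≈ €7,543.89.
Cost at Q = 170: (5,628/170)×316 + (170/2)×16 = €10,461.46 + €1,360.00 = €11,821.46.
Excess = €11,821.46 − €7,543.89 = €4,277.56.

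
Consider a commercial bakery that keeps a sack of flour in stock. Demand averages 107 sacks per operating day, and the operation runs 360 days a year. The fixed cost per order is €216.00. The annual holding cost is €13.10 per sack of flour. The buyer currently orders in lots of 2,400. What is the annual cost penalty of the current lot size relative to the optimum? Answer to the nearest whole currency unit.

Extra cost ≈ €4,422 per year

Annual demand D = 107 × 360 = 38,520.
EOQ = √(2DS/H) = √(2 × 38,520 × 216 / 13.1) ≈ 1127.07.
Cost at Q* = (D/Q*)S + (Q*/2)H = √(2DSH) ≈ €14,764.57.
Cost at Q = 2,400: (38,520/2,400)×216 + (2,400/2)×13.1 = €3,466.80 + €15,720.00 = €19,186.80.
Excess = €19,186.80 − €14,764.57 = €4,422.23.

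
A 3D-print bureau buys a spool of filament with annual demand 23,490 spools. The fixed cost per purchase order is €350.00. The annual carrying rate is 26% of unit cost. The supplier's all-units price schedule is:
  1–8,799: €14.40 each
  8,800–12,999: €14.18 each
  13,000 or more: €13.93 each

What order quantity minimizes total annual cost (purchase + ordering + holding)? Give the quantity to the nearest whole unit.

Q* ≈ 2,096 spools

Holding cost per unit per year at price C is H = 0.26·C.
Evaluate total cost at each tier's feasible EOQ or, if the EOQ is below the tier, at the tier's minimum quantity.
EOQ at €14.40 = 2095.7 (feasible in tier 1): TC = 23,490×€14.40 + (23,490/2095.7)×350 + (2095.7/2)×0.26×€14.40 = €346,102.18.
EOQ at €14.18 = 2111.9 < 8800, so use break Q=8800: TC = 23,490×€14.18 + (23,490/8800.0)×350 + (8800.0/2)×0.26×€14.18 = €350,244.38.
EOQ at €13.93 = 2130.7 < 13000, so use break Q=13000: TC = 23,490×€13.93 + (23,490/13000.0)×350 + (13000.0/2)×0.26×€13.93 = €351,389.82.
Lowest total cost is €346,102.18 at Q = 2095.7.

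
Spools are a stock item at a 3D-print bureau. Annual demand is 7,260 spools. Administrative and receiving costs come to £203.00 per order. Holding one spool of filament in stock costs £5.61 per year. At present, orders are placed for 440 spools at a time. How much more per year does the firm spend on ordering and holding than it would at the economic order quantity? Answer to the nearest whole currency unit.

Extra cost ≈ £517 per year

EOQ = √(2DS/H) = √(2 × 7,260 × 203 / 5.61) ≈ 724.85.
Cost at Q* = (D/Q*)S + (Q*/2)H = √(2DSH) ≈ £4,066.42.
Cost at Q = 440: (7,260/440)×203 + (440/2)×5.61 = £3,349.50 + £1,234.20 = £4,583.70.
Excess = £4,583.70 − £4,066.42 = £517.28.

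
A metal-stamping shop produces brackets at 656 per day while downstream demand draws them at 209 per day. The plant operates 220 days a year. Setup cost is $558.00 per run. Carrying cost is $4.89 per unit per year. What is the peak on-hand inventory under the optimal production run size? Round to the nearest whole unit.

I_max ≈ 2,674 brackets

Annual demand D = 209 × 220 = 45,980.
Production build-up factor (1 − d/p) = 1 − 209/656 = 0.6814.
Q* = √(2DS / (H(1 − d/p))) = √(2 × 45,980 × 558 / (4.89 × 0.6814)).
= √(51,313,680 / 3.3321) ≈ 3924.283.
Maximum inventory = Q*(1 − d/p) = 3924.283 × 0.6814 ≈ 2674.016.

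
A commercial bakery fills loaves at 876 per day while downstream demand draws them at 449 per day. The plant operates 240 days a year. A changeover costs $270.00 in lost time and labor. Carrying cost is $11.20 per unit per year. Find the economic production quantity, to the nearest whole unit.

Q* ≈ 3,265 loaves

Annual demand D = 449 × 240 = 107,760.
Production build-up factor (1 − d/p) = 1 − 449/876 = 0.4874.
Q* = √(2DS / (H(1 − d/p))) = √(2 × 107,760 × 270 / (11.2 × 0.4874)).
= √(58,190,400 / 5.4594) ≈ 3264.786.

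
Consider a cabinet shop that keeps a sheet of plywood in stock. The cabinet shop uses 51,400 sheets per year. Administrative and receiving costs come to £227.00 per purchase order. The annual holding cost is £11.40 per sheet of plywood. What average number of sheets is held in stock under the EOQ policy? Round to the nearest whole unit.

The optimal lot size = √(2DS/H) = √(2 × 51,400 × 227 / 11.4) ≈ 1430.73.
Average inventory = Q*/2 ≈ 1430.73 / 2 = 715.364.

Average inventory ≈ 715 sheets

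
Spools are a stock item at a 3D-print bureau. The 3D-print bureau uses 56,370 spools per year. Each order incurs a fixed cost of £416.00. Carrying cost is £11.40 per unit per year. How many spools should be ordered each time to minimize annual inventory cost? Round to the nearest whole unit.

Q* ≈ 2,028 spools

EOQ = √(2DS / H) = √(2 × 56,370 × 416 / 11.4).
= √(46,899,840 / 11.4) = √4,114,021.0526 ≈ 2028.305.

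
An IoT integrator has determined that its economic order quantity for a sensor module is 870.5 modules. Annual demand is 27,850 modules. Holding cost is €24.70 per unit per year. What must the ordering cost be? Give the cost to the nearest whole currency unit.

Squaring Q* = √(2DS/H) gives Q*² = 2DS/H.
From Q* = √(2DS/H): S = Q*²H / (2D) = 870.5² × 24.7 / (2 × 27,850) = 336.0310.

S ≈ €336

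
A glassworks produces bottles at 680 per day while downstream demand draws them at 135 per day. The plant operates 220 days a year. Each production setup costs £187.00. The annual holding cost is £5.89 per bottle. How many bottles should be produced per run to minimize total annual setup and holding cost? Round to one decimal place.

Q* ≈ 1,534.0 bottles

Annual demand D = 135 × 220 = 29,700.
Production build-up factor (1 − d/p) = 1 − 135/680 = 0.8015.
Q* = √(2DS / (H(1 − d/p))) = √(2 × 29,700 × 187 / (5.89 × 0.8015)).
= √(11,107,800 / 4.7207) ≈ 1533.955.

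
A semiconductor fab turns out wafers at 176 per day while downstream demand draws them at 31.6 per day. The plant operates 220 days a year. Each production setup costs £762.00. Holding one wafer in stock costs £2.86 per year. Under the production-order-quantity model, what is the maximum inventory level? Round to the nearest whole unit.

Annual demand D = 31.6 × 220 = 6,952.
Production build-up factor (1 − d/p) = 1 − 31.6/176 = 0.8205.
Q* = √(2DS / (H(1 − d/p))) = √(2 × 6,952 × 762 / (2.86 × 0.8205)).
= √(10,594,848 / 2.3465) ≈ 2124.893.
Maximum inventory = Q*(1 − d/p) = 2124.893 × 0.8205 ≈ 1743.378.

I_max ≈ 1,743 wafers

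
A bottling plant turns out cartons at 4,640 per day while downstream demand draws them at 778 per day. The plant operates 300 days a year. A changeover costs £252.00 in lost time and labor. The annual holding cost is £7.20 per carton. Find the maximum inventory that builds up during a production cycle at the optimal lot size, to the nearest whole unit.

I_max ≈ 3,688 cartons

Annual demand D = 778 × 300 = 233,400.
Production build-up factor (1 − d/p) = 1 − 778/4,640 = 0.8323.
Q* = √(2DS / (H(1 − d/p))) = √(2 × 233,400 × 252 / (7.2 × 0.8323)).
= √(117,633,600 / 5.9928) ≈ 4430.496.
Maximum inventory = Q*(1 − d/p) = 4430.496 × 0.8323 ≈ 3687.624.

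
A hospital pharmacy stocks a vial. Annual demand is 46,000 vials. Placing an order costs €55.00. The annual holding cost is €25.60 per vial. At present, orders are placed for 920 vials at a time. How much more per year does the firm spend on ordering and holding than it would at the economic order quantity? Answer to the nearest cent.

EOQ = √(2DS/H) = √(2 × 46,000 × 55 / 25.6) ≈ 444.59.
Cost at Q* = (D/Q*)S + (Q*/2)H = √(2DSH) ≈ €11,381.39.
Cost at Q = 920: (46,000/920)×55 + (920/2)×25.6 = €2,750.00 + €11,776.00 = €14,526.00.
Excess = €14,526.00 − €11,381.39 = €3,144.61.

Extra cost ≈ €3,144.61 per year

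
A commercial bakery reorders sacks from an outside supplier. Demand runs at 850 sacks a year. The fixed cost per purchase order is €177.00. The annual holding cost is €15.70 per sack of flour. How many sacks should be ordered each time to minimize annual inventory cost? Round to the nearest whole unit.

EOQ = √(2DS / H) = √(2 × 850 × 177 / 15.7).
= √(300,900 / 15.7) = √19,165.6051 ≈ 138.440.

Q* ≈ 138 sacks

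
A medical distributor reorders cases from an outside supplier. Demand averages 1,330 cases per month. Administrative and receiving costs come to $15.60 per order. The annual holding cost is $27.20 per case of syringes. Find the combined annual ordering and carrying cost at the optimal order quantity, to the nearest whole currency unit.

TC* ≈ $3,680

Annual demand D = 1,330 × 12 = 15,960.
Q* = √(2DS/H) = √(2 × 15,960 × 15.6 / 27.2) ≈ 135.30.
At Q*, ordering cost (D/Q*)S equals holding cost (Q*/2)H, each = √(DSH/2).
Minimum total = √(2DSH) = √(2 × 15,960 × 15.6 × 27.2) ≈ 3680.257.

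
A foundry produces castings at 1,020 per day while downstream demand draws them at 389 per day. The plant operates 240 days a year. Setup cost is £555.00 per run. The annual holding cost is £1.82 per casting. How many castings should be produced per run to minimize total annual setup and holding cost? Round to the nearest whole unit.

Q* ≈ 9,594 castings

Annual demand D = 389 × 240 = 93,360.
Production build-up factor (1 − d/p) = 1 − 389/1,020 = 0.6186.
Q* = √(2DS / (H(1 − d/p))) = √(2 × 93,360 × 555 / (1.82 × 0.6186)).
= √(103,629,600 / 1.1259) ≈ 9593.821.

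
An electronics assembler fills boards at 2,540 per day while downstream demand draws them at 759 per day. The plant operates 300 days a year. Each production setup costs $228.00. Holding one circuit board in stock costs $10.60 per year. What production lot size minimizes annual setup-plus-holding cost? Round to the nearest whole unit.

Annual demand D = 759 × 300 = 227,700.
Production build-up factor (1 − d/p) = 1 − 759/2,540 = 0.7012.
Q* = √(2DS / (H(1 − d/p))) = √(2 × 227,700 × 228 / (10.6 × 0.7012)).
= √(103,831,200 / 7.4325) ≈ 3737.627.

Q* ≈ 3,738 boards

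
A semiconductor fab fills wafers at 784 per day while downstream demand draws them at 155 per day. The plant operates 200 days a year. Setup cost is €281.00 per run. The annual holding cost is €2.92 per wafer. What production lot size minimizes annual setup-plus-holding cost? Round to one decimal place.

Annual demand D = 155 × 200 = 31,000.
Production build-up factor (1 − d/p) = 1 − 155/784 = 0.8023.
Q* = √(2DS / (H(1 − d/p))) = √(2 × 31,000 × 281 / (2.92 × 0.8023)).
= √(17,422,000 / 2.3427) ≈ 2727.032.

Q* ≈ 2,727.0 wafers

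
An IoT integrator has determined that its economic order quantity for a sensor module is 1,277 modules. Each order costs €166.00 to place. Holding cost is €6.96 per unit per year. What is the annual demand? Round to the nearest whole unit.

The basic EOQ model gives Q* = √(2DS/H); rearrange for the unknown.
From Q* = √(2DS/H): D = Q*²H / (2S) = 1,277² × 6.96 / (2 × 166) = 34186.367.

D ≈ 34,186 modules per year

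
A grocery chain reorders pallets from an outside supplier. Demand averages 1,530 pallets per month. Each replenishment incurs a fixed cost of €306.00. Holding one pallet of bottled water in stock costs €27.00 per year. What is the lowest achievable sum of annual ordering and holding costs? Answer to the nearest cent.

TC* ≈ €17,417.83

Annual demand D = 1,530 × 12 = 18,360.
The optimal lot size = √(2DS/H) = √(2 × 18,360 × 306 / 27) ≈ 645.10.
At the optimum the two cost components are equal, so total cost = 2·(Q*/2)H = Q*·H.
Minimum total = √(2DSH) = √(2 × 18,360 × 306 × 27) ≈ 17417.825.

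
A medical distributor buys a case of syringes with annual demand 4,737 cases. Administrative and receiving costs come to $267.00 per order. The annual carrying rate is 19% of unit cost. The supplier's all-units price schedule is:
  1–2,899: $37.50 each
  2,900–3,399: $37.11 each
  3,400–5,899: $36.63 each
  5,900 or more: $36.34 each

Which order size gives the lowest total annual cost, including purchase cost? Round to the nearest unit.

Holding cost per unit per year at price C is H = 0.19·C.
Candidates are each tier's EOQ (if it falls in that tier) and each price-break quantity.
EOQ at $37.50 = 595.8 (feasible in tier 1): TC = 4,737×$37.50 + (4,737/595.8)×267 + (595.8/2)×0.19×$37.50 = $181,882.86.
EOQ at $37.11 = 599.0 < 2900, so use break Q=2900: TC = 4,737×$37.11 + (4,737/2900.0)×267 + (2900.0/2)×0.19×$37.11 = $186,450.01.
EOQ at $36.63 = 602.9 < 3400, so use break Q=3400: TC = 4,737×$36.63 + (4,737/3400.0)×267 + (3400.0/2)×0.19×$36.63 = $185,719.79.
EOQ at $36.34 = 605.3 < 5900, so use break Q=5900: TC = 4,737×$36.34 + (4,737/5900.0)×267 + (5900.0/2)×0.19×$36.34 = $192,725.52.
Lowest total cost is $181,882.86 at Q = 595.8.

Q* ≈ 596 cases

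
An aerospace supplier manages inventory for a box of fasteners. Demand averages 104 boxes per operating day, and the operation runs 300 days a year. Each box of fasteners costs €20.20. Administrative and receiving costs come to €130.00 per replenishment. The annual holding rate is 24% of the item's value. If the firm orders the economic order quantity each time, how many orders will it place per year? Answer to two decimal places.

Annual demand D = 104 × 300 = 31,200.
Holding cost H = 0.24 × €20.20 = €4.8480 per unit per year.
Q* = √(2DS/H) = √(2 × 31,200 × 130 / 4.848) ≈ 1293.55.
Orders per year = D / Q* = 31,200 / 1293.55 ≈ 24.120.

N ≈ 24.12 orders per year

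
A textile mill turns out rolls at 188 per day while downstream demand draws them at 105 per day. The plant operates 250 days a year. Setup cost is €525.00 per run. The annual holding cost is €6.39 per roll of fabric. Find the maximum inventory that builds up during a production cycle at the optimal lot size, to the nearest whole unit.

Annual demand D = 105 × 250 = 26,250.
Production build-up factor (1 − d/p) = 1 − 105/188 = 0.4415.
Q* = √(2DS / (H(1 − d/p))) = √(2 × 26,250 × 525 / (6.39 × 0.4415)).
= √(27,562,500 / 2.8211) ≈ 3125.711.
Maximum inventory = Q*(1 − d/p) = 3125.711 × 0.4415 ≈ 1379.968.

I_max ≈ 1,380 rolls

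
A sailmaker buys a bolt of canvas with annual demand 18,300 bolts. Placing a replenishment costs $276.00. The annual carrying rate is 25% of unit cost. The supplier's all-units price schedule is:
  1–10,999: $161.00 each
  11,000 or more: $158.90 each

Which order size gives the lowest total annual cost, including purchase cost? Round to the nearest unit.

Q* ≈ 501 bolts

Holding cost per unit per year at price C is H = 0.25·C.
Evaluate total cost at each tier's feasible EOQ or, if the EOQ is below the tier, at the tier's minimum quantity.
EOQ at $161.00 = 501.0 (feasible in tier 1): TC = 18,300×$161.00 + (18,300/501.0)×276 + (501.0/2)×0.25×$161.00 = $2,966,464.06.
EOQ at $158.90 = 504.3 < 11000, so use break Q=11000: TC = 18,300×$158.90 + (18,300/11000.0)×276 + (11000.0/2)×0.25×$158.90 = $3,126,816.66.
Lowest total cost is $2,966,464.06 at Q = 501.0.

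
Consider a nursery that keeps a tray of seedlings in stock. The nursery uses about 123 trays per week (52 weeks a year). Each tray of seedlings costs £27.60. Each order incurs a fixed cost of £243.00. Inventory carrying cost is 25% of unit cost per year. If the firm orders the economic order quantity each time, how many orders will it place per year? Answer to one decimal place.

Annual demand D = 123 × 52 = 6,396.
Holding cost H = 0.25 × £27.60 = £6.9000 per unit per year.
EOQ = √(2DS/H) = √(2 × 6,396 × 243 / 6.9) ≈ 671.19.
Orders per year = D / Q* = 6,396 / 671.19 ≈ 9.529.

N ≈ 9.5 orders per year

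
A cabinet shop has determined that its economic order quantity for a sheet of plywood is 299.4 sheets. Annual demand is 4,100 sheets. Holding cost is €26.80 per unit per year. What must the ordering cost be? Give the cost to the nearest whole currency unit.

S ≈ €293

Invert the EOQ relation Q*² = 2DS/H.
From Q* = √(2DS/H): S = Q*²H / (2D) = 299.4² × 26.8 / (2 × 4,100) = 292.9709.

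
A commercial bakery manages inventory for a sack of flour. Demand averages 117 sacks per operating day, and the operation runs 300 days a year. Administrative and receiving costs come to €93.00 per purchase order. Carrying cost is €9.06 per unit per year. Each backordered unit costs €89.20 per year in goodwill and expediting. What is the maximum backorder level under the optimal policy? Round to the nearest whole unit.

Annual demand D = 117 × 300 = 35,100.
With planned backorders, Q* = √(2DS/H) · √((H+B)/B).
√(2DS/H) = √(2 × 35,100 × 93 / 9.06) = 848.879.
√((H+B)/B) = √((9.06+89.2)/89.2) = 1.0496.
Q* ≈ 890.947.
S* = Q* · H/(H+B) = 890.947 × 9.06/98.26 ≈ 82.149.

S* ≈ 82 sacks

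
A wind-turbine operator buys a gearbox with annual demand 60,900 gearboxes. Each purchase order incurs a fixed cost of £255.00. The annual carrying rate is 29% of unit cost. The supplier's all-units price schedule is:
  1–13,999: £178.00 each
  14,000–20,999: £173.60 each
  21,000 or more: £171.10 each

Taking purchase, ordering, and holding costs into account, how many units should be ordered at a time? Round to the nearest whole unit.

Holding cost per unit per year at price C is H = 0.29·C.
Evaluate total cost at each tier's feasible EOQ or, if the EOQ is below the tier, at the tier's minimum quantity.
EOQ at £178.00 = 775.7 (feasible in tier 1): TC = 60,900×£178.00 + (60,900/775.7)×255 + (775.7/2)×0.29×£178.00 = £10,880,240.80.
EOQ at £173.60 = 785.5 < 14000, so use break Q=14000: TC = 60,900×£173.60 + (60,900/14000.0)×255 + (14000.0/2)×0.29×£173.60 = £10,925,757.25.
EOQ at £171.10 = 791.2 < 21000, so use break Q=21000: TC = 60,900×£171.10 + (60,900/21000.0)×255 + (21000.0/2)×0.29×£171.10 = £10,941,729.00.
Lowest total cost is £10,880,240.80 at Q = 775.7.

Q* ≈ 776 gearboxes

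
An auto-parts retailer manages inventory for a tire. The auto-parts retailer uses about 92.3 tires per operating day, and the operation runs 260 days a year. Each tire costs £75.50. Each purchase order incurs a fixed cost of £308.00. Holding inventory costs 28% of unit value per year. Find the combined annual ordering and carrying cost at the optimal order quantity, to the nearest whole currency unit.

Annual demand D = 92.3 × 260 = 23,998.
Holding cost H = 0.28 × £75.50 = £21.1400 per unit per year.
The optimal lot size = √(2DS/H) = √(2 × 23,998 × 308 / 21.14) ≈ 836.23.
At Q*, ordering cost (D/Q*)S equals holding cost (Q*/2)H, each = √(DSH/2).
Minimum total = √(2DSH) = √(2 × 23,998 × 308 × 21.14) ≈ 17677.888.

TC* ≈ £17,678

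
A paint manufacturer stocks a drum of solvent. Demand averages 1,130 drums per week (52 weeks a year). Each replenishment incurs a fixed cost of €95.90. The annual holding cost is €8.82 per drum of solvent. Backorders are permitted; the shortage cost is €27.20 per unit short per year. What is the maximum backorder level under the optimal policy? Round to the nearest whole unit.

Annual demand D = 1,130 × 52 = 58,760.
With planned backorders, Q* = √(2DS/H) · √((H+B)/B).
√(2DS/H) = √(2 × 58,760 × 95.9 / 8.82) = 1130.397.
√((H+B)/B) = √((8.82+27.2)/27.2) = 1.1508.
Q* ≈ 1300.823.
S* = Q* · H/(H+B) = 1300.823 × 8.82/36.02 ≈ 318.525.

S* ≈ 319 drums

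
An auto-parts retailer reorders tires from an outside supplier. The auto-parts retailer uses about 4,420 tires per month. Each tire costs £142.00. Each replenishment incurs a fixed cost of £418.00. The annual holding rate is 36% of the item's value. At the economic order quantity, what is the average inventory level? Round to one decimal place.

Average inventory ≈ 465.7 tires

Annual demand D = 4,420 × 12 = 53,040.
Holding cost H = 0.36 × £142.00 = £51.1200 per unit per year.
EOQ = √(2DS/H) = √(2 × 53,040 × 418 / 51.12) ≈ 931.34.
Average inventory = Q*/2 ≈ 931.34 / 2 = 465.671.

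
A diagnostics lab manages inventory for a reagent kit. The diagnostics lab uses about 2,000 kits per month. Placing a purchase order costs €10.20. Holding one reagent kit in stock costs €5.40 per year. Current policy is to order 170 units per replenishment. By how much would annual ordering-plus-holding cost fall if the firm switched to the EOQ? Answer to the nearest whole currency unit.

Extra cost ≈ €273 per year

Annual demand D = 2,000 × 12 = 24,000.
EOQ = √(2DS/H) = √(2 × 24,000 × 10.2 / 5.4) ≈ 301.11.
Cost at Q* = (D/Q*)S + (Q*/2)H = √(2DSH) ≈ €1,625.99.
Cost at Q = 170: (24,000/170)×10.2 + (170/2)×5.4 = €1,440.00 + €459.00 = €1,899.00.
Excess = €1,899.00 − €1,625.99 = €273.01.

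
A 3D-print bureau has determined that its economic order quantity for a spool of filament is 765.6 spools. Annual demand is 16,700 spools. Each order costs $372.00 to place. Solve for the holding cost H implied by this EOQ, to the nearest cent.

H ≈ $21.20

Squaring Q* = √(2DS/H) gives Q*² = 2DS/H.
From Q* = √(2DS/H): H = 2DS / Q*² = 2 × 16,700 × 372 / 765.6² = 21.1975.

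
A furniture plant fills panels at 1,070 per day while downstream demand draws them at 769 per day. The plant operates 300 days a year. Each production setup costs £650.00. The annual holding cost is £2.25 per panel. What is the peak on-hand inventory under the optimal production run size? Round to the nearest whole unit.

I_max ≈ 6,123 panels

Annual demand D = 769 × 300 = 230,700.
Production build-up factor (1 − d/p) = 1 − 769/1,070 = 0.2813.
Q* = √(2DS / (H(1 − d/p))) = √(2 × 230,700 × 650 / (2.25 × 0.2813)).
= √(299,910,000 / 0.6329) ≈ 21767.716.
Maximum inventory = Q*(1 − d/p) = 21767.716 × 0.2813 ≈ 6123.442.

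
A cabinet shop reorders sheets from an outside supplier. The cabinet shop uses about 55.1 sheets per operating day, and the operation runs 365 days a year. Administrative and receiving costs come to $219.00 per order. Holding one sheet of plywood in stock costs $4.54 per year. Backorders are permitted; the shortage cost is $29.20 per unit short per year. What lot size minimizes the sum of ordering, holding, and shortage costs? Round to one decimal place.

Q* ≈ 1,497.3 sheets

Annual demand D = 55.1 × 365 = 20,111.5.
With planned backorders, Q* = √(2DS/H) · √((H+B)/B).
√(2DS/H) = √(2 × 20,111.5 × 219 / 4.54) = 1392.937.
√((H+B)/B) = √((4.54+29.2)/29.2) = 1.0749.
Q* ≈ 1497.313.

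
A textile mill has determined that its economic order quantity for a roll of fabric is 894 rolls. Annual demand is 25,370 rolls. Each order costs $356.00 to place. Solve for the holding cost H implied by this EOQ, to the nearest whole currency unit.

Invert the EOQ relation Q*² = 2DS/H.
From Q* = √(2DS/H): H = 2DS / Q*² = 2 × 25,370 × 356 / 894² = 22.6009.

H ≈ $23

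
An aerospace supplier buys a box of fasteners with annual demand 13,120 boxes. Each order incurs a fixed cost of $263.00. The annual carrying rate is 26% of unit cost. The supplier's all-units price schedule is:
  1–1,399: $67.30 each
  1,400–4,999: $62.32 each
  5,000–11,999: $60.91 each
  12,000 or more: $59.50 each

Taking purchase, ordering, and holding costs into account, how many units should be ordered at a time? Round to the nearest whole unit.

Q* ≈ 1,400 boxes

Holding cost per unit per year at price C is H = 0.26·C.
Candidates are each tier's EOQ (if it falls in that tier) and each price-break quantity.
EOQ at $67.30 = 628.0 (feasible in tier 1): TC = 13,120×$67.30 + (13,120/628.0)×263 + (628.0/2)×0.26×$67.30 = $893,964.89.
EOQ at $62.32 = 652.6 < 1400, so use break Q=1400: TC = 13,120×$62.32 + (13,120/1400.0)×263 + (1400.0/2)×0.26×$62.32 = $831,445.33.
EOQ at $60.91 = 660.1 < 5000, so use break Q=5000: TC = 13,120×$60.91 + (13,120/5000.0)×263 + (5000.0/2)×0.26×$60.91 = $839,420.81.
EOQ at $59.50 = 667.9 < 12000, so use break Q=12000: TC = 13,120×$59.50 + (13,120/12000.0)×263 + (12000.0/2)×0.26×$59.50 = $873,747.55.
Lowest total cost is $831,445.33 at Q = 1400.0.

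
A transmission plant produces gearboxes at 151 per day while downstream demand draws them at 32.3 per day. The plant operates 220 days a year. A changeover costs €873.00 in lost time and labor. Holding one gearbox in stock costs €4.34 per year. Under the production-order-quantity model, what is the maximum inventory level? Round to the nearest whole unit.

Annual demand D = 32.3 × 220 = 7,106.
Production build-up factor (1 − d/p) = 1 − 32.3/151 = 0.7861.
Q* = √(2DS / (H(1 − d/p))) = √(2 × 7,106 × 873 / (4.34 × 0.7861)).
= √(12,407,076 / 3.4116) ≈ 1907.010.
Maximum inventory = Q*(1 − d/p) = 1907.010 × 0.7861 ≈ 1499.087.

I_max ≈ 1,499 gearboxes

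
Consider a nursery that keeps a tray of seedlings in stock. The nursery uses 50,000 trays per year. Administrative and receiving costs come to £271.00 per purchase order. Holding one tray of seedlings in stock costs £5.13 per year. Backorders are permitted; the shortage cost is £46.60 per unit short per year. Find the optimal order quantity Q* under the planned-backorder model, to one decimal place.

Q* ≈ 2,421.6 trays

With planned backorders, Q* = √(2DS/H) · √((H+B)/B).
√(2DS/H) = √(2 × 50,000 × 271 / 5.13) = 2298.402.
√((H+B)/B) = √((5.13+46.6)/46.6) = 1.0536.
Q* ≈ 2421.610.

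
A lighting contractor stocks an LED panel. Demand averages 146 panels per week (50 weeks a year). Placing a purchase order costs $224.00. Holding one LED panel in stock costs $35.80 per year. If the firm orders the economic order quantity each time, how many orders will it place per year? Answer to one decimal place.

N ≈ 24.2 orders per year

Annual demand D = 146 × 50 = 7,300.
Q* = √(2DS/H) = √(2 × 7,300 × 224 / 35.8) ≈ 302.24.
Orders per year = D / Q* = 7,300 / 302.24 ≈ 24.153.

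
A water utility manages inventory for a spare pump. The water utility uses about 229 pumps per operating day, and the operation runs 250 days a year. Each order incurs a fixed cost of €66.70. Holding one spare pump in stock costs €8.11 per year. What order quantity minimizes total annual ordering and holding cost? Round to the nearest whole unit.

Q* ≈ 970 pumps

Annual demand D = 229 × 250 = 57,250.
EOQ = √(2DS / H) = √(2 × 57,250 × 66.7 / 8.11).
= √(7,637,150 / 8.11) = √941,695.4377 ≈ 970.410.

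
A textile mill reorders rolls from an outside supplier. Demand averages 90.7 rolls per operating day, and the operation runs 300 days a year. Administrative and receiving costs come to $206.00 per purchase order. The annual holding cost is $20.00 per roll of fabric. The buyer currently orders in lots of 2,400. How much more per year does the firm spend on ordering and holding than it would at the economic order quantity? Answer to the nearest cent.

Annual demand D = 90.7 × 300 = 27,210.
EOQ = √(2DS/H) = √(2 × 27,210 × 206 / 20) ≈ 748.68.
Cost at Q* = (D/Q*)S + (Q*/2)H = √(2DSH) ≈ $14,973.66.
Cost at Q = 2,400: (27,210/2,400)×206 + (2,400/2)×20 = $2,335.53 + $24,000.00 = $26,335.53.
Excess = $26,335.53 − $14,973.66 = $11,361.87.

Extra cost ≈ $11,361.87 per year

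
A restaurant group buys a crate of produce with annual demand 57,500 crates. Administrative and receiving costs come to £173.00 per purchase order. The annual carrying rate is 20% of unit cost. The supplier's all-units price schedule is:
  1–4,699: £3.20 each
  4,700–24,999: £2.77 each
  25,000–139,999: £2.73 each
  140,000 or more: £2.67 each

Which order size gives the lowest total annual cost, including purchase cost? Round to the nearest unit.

Holding cost per unit per year at price C is H = 0.20·C.
Candidates are each tier's EOQ (if it falls in that tier) and each price-break quantity.
Tier 1 (£3.20): EOQ = 5575.5 exceeds tier's upper bound 4699, so this tier is dominated.
EOQ at £2.77 = 5992.6 (feasible in tier 2): TC = 57,500×£2.77 + (57,500/5992.6)×173 + (5992.6/2)×0.20×£2.77 = £162,594.91.
EOQ at £2.73 = 6036.4 < 25000, so use break Q=25000: TC = 57,500×£2.73 + (57,500/25000.0)×173 + (25000.0/2)×0.20×£2.73 = £164,197.90.
EOQ at £2.67 = 6103.8 < 140000, so use break Q=140000: TC = 57,500×£2.67 + (57,500/140000.0)×173 + (140000.0/2)×0.20×£2.67 = £190,976.05.
Lowest total cost is £162,594.91 at Q = 5992.6.

Q* ≈ 5,993 crates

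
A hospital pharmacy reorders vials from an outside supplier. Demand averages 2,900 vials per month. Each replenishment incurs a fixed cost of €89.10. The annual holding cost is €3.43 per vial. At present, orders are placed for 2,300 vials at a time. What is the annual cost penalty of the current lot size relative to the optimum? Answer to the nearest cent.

Annual demand D = 2,900 × 12 = 34,800.
EOQ = √(2DS/H) = √(2 × 34,800 × 89.1 / 3.43) ≈ 1344.61.
Cost at Q* = (D/Q*)S + (Q*/2)H = √(2DSH) ≈ €4,612.01.
Cost at Q = 2,300: (34,800/2,300)×89.1 + (2,300/2)×3.43 = €1,348.12 + €3,944.50 = €5,292.62.
Excess = €5,292.62 − €4,612.01 = €680.61.

Extra cost ≈ €680.61 per year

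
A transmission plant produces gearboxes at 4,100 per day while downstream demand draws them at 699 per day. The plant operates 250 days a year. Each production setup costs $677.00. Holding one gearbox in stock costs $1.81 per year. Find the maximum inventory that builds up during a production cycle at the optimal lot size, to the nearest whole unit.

I_max ≈ 10,413 gearboxes

Annual demand D = 699 × 250 = 174,750.
Production build-up factor (1 − d/p) = 1 − 699/4,100 = 0.8295.
Q* = √(2DS / (H(1 − d/p))) = √(2 × 174,750 × 677 / (1.81 × 0.8295)).
= √(236,611,500 / 1.5014) ≈ 12553.570.
Maximum inventory = Q*(1 − d/p) = 12553.570 × 0.8295 ≈ 10413.339.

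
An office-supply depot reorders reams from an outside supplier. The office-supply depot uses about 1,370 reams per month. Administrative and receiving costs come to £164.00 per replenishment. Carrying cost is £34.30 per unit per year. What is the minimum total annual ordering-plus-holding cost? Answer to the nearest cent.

Annual demand D = 1,370 × 12 = 16,440.
The optimal lot size = √(2DS/H) = √(2 × 16,440 × 164 / 34.3) ≈ 396.50.
At the optimum the two cost components are equal, so total cost = 2·(Q*/2)H = Q*·H.
Minimum total = √(2DSH) = √(2 × 16,440 × 164 × 34.3) ≈ 13599.874.

TC* ≈ £13,599.87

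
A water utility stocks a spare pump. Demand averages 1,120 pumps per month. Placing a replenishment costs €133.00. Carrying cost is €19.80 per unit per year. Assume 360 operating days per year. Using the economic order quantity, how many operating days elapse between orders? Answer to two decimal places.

T ≈ 11.38 days

Annual demand D = 1,120 × 12 = 13,440.
EOQ = √(2DS/H) = √(2 × 13,440 × 133 / 19.8) ≈ 424.92.
Cycle time = Q*/D × 360 = 424.92 / 13,440 × 360 ≈ 11.382 days.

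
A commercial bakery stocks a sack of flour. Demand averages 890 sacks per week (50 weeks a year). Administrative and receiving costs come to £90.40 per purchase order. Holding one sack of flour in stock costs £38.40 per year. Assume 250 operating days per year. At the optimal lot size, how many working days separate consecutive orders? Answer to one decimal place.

Annual demand D = 890 × 50 = 44,500.
Q* = √(2DS/H) = √(2 × 44,500 × 90.4 / 38.4) ≈ 457.73.
Cycle time = Q*/D × 250 = 457.73 / 44,500 × 250 ≈ 2.572 days.

T ≈ 2.6 days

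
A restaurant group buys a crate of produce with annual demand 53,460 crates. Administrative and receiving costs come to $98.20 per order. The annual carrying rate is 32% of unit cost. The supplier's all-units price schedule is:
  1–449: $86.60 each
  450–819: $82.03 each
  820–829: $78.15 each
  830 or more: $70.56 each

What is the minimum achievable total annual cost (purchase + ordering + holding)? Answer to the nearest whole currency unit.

Holding cost per unit per year at price C is H = 0.32·C.
Candidates are each tier's EOQ (if it falls in that tier) and each price-break quantity.
Tier 1 ($86.60): EOQ = 615.5 exceeds tier's upper bound 449, so this tier is dominated.
EOQ at $82.03 = 632.4 (feasible in tier 2): TC = 53,460×$82.03 + (53,460/632.4)×98.2 + (632.4/2)×0.32×$82.03 = $4,401,925.27.
EOQ at $78.15 = 648.0 < 820, so use break Q=820: TC = 53,460×$78.15 + (53,460/820.0)×98.2 + (820.0/2)×0.32×$78.15 = $4,194,554.44.
EOQ at $70.56 = 681.9 < 830, so use break Q=830: TC = 53,460×$70.56 + (53,460/830.0)×98.2 + (830.0/2)×0.32×$70.56 = $3,787,832.99.
Lowest total cost among the candidates is at Q = 830.0.

TC* ≈ $3,787,833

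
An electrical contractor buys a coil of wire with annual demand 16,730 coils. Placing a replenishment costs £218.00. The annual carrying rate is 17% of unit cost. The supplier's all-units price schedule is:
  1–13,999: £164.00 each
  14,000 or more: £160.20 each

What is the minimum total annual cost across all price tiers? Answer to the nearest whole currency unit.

TC* ≈ £2,757,981

Holding cost per unit per year at price C is H = 0.17·C.
For each price level, check whether its EOQ is feasible; otherwise the best quantity at that price is the breakpoint.
EOQ at £164.00 = 511.5 (feasible in tier 1): TC = 16,730×£164.00 + (16,730/511.5)×218 + (511.5/2)×0.17×£164.00 = £2,757,980.59.
EOQ at £160.20 = 517.5 < 14000, so use break Q=14000: TC = 16,730×£160.20 + (16,730/14000.0)×218 + (14000.0/2)×0.17×£160.20 = £2,871,044.51.
Lowest total cost among the candidates is at Q = 511.5.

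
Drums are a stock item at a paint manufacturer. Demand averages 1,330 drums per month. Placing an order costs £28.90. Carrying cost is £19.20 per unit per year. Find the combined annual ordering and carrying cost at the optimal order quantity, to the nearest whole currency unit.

Annual demand D = 1,330 × 12 = 15,960.
Q* = √(2DS/H) = √(2 × 15,960 × 28.9 / 19.2) ≈ 219.19.
At the optimum the two cost components are equal, so total cost = 2·(Q*/2)H = Q*·H.
Minimum total = √(2DSH) = √(2 × 15,960 × 28.9 × 19.2) ≈ 4208.535.

TC* ≈ £4,209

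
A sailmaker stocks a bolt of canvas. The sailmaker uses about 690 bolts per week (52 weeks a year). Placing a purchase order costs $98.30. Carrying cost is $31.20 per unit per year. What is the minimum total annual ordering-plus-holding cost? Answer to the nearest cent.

Annual demand D = 690 × 52 = 35,880.
The optimal lot size = √(2DS/H) = √(2 × 35,880 × 98.3 / 31.2) ≈ 475.49.
At the optimum the two cost components are equal, so total cost = 2·(Q*/2)H = Q*·H.
Minimum total = √(2DSH) = √(2 × 35,880 × 98.3 × 31.2) ≈ 14835.264.

TC* ≈ $14,835.26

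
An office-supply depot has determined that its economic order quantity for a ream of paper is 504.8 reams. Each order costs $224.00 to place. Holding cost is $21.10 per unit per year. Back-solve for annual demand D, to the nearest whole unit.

D ≈ 12,002 reams per year

Invert the EOQ relation Q*² = 2DS/H.
From Q* = √(2DS/H): D = Q*²H / (2S) = 504.8² × 21.1 / (2 × 224) = 12001.710.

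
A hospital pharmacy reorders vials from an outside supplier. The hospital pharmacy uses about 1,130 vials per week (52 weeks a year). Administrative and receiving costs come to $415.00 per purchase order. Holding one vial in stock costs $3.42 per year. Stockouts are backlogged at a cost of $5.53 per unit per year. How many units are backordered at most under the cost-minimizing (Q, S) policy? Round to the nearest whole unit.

S* ≈ 1,836 vials

Annual demand D = 1,130 × 52 = 58,760.
With planned backorders, Q* = √(2DS/H) · √((H+B)/B).
√(2DS/H) = √(2 × 58,760 × 415 / 3.42) = 3776.303.
√((H+B)/B) = √((3.42+5.53)/5.53) = 1.2722.
Q* ≈ 4804.142.
S* = Q* · H/(H+B) = 4804.142 × 3.42/8.95 ≈ 1835.773.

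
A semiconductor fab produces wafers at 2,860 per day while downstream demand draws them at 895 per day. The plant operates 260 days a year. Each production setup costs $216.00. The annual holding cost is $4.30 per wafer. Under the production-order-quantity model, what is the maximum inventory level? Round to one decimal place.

Annual demand D = 895 × 260 = 232,700.
Production build-up factor (1 − d/p) = 1 − 895/2,860 = 0.6871.
Q* = √(2DS / (H(1 − d/p))) = √(2 × 232,700 × 216 / (4.3 × 0.6871)).
= √(100,526,400 / 2.9544) ≈ 5833.210.
Maximum inventory = Q*(1 − d/p) = 5833.210 × 0.6871 ≈ 4007.782.

I_max ≈ 4,007.8 wafers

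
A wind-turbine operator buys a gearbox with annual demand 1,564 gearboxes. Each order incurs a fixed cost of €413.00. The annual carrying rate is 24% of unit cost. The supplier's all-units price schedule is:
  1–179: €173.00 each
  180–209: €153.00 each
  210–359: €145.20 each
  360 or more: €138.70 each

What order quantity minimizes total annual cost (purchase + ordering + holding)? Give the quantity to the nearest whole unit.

Holding cost per unit per year at price C is H = 0.24·C.
Evaluate total cost at each tier's feasible EOQ or, if the EOQ is below the tier, at the tier's minimum quantity.
EOQ at €173.00 = 176.4 (feasible in tier 1): TC = 1,564×€173.00 + (1,564/176.4)×413 + (176.4/2)×0.24×€173.00 = €277,895.81.
EOQ at €153.00 = 187.6 (feasible in tier 2): TC = 1,564×€153.00 + (1,564/187.6)×413 + (187.6/2)×0.24×€153.00 = €246,179.47.
EOQ at €145.20 = 192.5 < 210, so use break Q=210: TC = 1,564×€145.20 + (1,564/210.0)×413 + (210.0/2)×0.24×€145.20 = €233,827.71.
EOQ at €138.70 = 197.0 < 360, so use break Q=360: TC = 1,564×€138.70 + (1,564/360.0)×413 + (360.0/2)×0.24×€138.70 = €224,712.90.
Lowest total cost is €224,712.90 at Q = 360.0.

Q* ≈ 360 gearboxes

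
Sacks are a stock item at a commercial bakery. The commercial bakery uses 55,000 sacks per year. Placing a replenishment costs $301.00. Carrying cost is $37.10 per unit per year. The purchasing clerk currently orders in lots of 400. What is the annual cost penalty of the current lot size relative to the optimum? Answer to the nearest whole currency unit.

EOQ = √(2DS/H) = √(2 × 55,000 × 301 / 37.1) ≈ 944.70.
Cost at Q* = (D/Q*)S + (Q*/2)H = √(2DSH) ≈ $35,048.27.
Cost at Q = 400: (55,000/400)×301 + (400/2)×37.1 = $41,387.50 + $7,420.00 = $48,807.50.
Excess = $48,807.50 − $35,048.27 = $13,759.23.

Extra cost ≈ $13,759 per year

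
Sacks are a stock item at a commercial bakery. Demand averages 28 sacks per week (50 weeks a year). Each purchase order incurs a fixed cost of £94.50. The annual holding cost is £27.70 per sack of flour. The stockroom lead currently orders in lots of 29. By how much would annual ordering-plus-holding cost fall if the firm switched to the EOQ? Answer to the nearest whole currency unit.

Annual demand D = 28 × 50 = 1,400.
EOQ = √(2DS/H) = √(2 × 1,400 × 94.5 / 27.7) ≈ 97.74.
Cost at Q* = (D/Q*)S + (Q*/2)H = √(2DSH) ≈ £2,707.29.
Cost at Q = 29: (1,400/29)×94.5 + (29/2)×27.7 = £4,562.07 + £401.65 = £4,963.72.
Excess = £4,963.72 − £2,707.29 = £2,256.43.

Extra cost ≈ £2,256 per year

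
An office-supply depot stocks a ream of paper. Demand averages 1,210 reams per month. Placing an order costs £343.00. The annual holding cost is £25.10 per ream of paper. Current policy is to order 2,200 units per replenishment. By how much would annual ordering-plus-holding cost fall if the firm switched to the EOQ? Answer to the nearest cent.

Extra cost ≈ £14,061.97 per year

Annual demand D = 1,210 × 12 = 14,520.
EOQ = √(2DS/H) = √(2 × 14,520 × 343 / 25.1) ≈ 629.95.
Cost at Q* = (D/Q*)S + (Q*/2)H = √(2DSH) ≈ £15,811.83.
Cost at Q = 2,200: (14,520/2,200)×343 + (2,200/2)×25.1 = £2,263.80 + £27,610.00 = £29,873.80.
Excess = £29,873.80 − £15,811.83 = £14,061.97.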